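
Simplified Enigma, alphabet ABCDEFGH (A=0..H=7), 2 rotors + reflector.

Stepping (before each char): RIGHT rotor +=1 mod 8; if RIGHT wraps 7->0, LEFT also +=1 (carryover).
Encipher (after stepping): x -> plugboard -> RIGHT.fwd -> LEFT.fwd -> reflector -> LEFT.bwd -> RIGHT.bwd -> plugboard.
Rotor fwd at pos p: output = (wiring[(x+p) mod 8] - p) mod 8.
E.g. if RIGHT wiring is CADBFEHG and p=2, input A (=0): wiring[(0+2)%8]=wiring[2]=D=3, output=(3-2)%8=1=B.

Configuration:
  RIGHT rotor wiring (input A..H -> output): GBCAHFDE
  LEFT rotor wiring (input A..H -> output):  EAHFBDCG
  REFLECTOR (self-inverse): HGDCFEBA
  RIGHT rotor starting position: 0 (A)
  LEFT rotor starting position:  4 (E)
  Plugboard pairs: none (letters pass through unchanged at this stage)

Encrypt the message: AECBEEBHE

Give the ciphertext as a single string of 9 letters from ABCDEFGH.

Char 1 ('A'): step: R->1, L=4; A->plug->A->R->A->L->F->refl->E->L'->F->R'->H->plug->H
Char 2 ('E'): step: R->2, L=4; E->plug->E->R->B->L->H->refl->A->L'->E->R'->G->plug->G
Char 3 ('C'): step: R->3, L=4; C->plug->C->R->C->L->G->refl->B->L'->H->R'->H->plug->H
Char 4 ('B'): step: R->4, L=4; B->plug->B->R->B->L->H->refl->A->L'->E->R'->H->plug->H
Char 5 ('E'): step: R->5, L=4; E->plug->E->R->E->L->A->refl->H->L'->B->R'->D->plug->D
Char 6 ('E'): step: R->6, L=4; E->plug->E->R->E->L->A->refl->H->L'->B->R'->G->plug->G
Char 7 ('B'): step: R->7, L=4; B->plug->B->R->H->L->B->refl->G->L'->C->R'->C->plug->C
Char 8 ('H'): step: R->0, L->5 (L advanced); H->plug->H->R->E->L->D->refl->C->L'->F->R'->F->plug->F
Char 9 ('E'): step: R->1, L=5; E->plug->E->R->E->L->D->refl->C->L'->F->R'->H->plug->H

Answer: HGHHDGCFH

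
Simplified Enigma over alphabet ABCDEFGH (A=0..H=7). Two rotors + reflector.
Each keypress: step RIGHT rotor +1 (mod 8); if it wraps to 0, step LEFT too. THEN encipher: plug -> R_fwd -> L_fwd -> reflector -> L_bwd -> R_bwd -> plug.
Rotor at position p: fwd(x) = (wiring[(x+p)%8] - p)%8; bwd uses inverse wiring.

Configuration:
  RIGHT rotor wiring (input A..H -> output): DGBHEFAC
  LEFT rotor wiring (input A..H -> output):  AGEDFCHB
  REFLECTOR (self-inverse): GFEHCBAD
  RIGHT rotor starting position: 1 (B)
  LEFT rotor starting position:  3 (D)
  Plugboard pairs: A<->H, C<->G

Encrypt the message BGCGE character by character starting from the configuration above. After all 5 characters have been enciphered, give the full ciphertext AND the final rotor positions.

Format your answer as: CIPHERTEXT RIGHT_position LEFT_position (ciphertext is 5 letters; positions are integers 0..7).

Answer: HAEAF 6 3

Derivation:
Char 1 ('B'): step: R->2, L=3; B->plug->B->R->F->L->F->refl->B->L'->H->R'->A->plug->H
Char 2 ('G'): step: R->3, L=3; G->plug->C->R->C->L->H->refl->D->L'->G->R'->H->plug->A
Char 3 ('C'): step: R->4, L=3; C->plug->G->R->F->L->F->refl->B->L'->H->R'->E->plug->E
Char 4 ('G'): step: R->5, L=3; G->plug->C->R->F->L->F->refl->B->L'->H->R'->H->plug->A
Char 5 ('E'): step: R->6, L=3; E->plug->E->R->D->L->E->refl->C->L'->B->R'->F->plug->F
Final: ciphertext=HAEAF, RIGHT=6, LEFT=3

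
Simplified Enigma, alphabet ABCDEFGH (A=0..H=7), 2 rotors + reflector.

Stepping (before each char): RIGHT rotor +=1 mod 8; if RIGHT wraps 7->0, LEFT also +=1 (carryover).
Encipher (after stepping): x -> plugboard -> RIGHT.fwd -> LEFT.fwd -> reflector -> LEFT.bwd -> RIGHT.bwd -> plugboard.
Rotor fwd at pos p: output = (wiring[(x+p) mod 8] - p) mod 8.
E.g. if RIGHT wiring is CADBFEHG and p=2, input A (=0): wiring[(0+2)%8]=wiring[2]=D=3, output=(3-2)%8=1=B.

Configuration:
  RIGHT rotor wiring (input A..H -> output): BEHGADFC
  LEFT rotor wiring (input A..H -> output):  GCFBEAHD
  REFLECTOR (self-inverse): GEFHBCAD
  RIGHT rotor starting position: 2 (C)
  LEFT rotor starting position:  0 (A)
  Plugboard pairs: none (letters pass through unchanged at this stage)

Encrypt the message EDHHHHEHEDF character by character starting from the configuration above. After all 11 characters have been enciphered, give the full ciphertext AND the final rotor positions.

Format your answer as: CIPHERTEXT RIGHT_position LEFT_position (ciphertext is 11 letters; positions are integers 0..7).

Char 1 ('E'): step: R->3, L=0; E->plug->E->R->H->L->D->refl->H->L'->G->R'->F->plug->F
Char 2 ('D'): step: R->4, L=0; D->plug->D->R->G->L->H->refl->D->L'->H->R'->B->plug->B
Char 3 ('H'): step: R->5, L=0; H->plug->H->R->D->L->B->refl->E->L'->E->R'->D->plug->D
Char 4 ('H'): step: R->6, L=0; H->plug->H->R->F->L->A->refl->G->L'->A->R'->F->plug->F
Char 5 ('H'): step: R->7, L=0; H->plug->H->R->G->L->H->refl->D->L'->H->R'->E->plug->E
Char 6 ('H'): step: R->0, L->1 (L advanced); H->plug->H->R->C->L->A->refl->G->L'->F->R'->G->plug->G
Char 7 ('E'): step: R->1, L=1; E->plug->E->R->C->L->A->refl->G->L'->F->R'->C->plug->C
Char 8 ('H'): step: R->2, L=1; H->plug->H->R->C->L->A->refl->G->L'->F->R'->A->plug->A
Char 9 ('E'): step: R->3, L=1; E->plug->E->R->H->L->F->refl->C->L'->G->R'->F->plug->F
Char 10 ('D'): step: R->4, L=1; D->plug->D->R->G->L->C->refl->F->L'->H->R'->B->plug->B
Char 11 ('F'): step: R->5, L=1; F->plug->F->R->C->L->A->refl->G->L'->F->R'->C->plug->C
Final: ciphertext=FBDFEGCAFBC, RIGHT=5, LEFT=1

Answer: FBDFEGCAFBC 5 1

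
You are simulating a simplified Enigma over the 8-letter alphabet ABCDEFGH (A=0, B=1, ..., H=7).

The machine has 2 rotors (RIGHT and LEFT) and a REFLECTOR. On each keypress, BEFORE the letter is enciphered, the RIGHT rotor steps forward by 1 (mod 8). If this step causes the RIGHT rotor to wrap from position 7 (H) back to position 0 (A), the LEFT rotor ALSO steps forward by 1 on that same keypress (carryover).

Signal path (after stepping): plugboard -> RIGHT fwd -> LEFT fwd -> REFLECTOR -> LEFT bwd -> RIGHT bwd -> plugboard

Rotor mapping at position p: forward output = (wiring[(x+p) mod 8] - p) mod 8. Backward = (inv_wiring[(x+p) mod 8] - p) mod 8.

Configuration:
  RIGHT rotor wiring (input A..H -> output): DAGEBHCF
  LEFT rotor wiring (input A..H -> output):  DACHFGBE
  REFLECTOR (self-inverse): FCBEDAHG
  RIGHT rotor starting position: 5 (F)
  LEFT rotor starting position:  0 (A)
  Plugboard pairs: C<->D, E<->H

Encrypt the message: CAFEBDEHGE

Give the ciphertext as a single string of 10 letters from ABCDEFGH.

Answer: FFHCHGGCFA

Derivation:
Char 1 ('C'): step: R->6, L=0; C->plug->D->R->C->L->C->refl->B->L'->G->R'->F->plug->F
Char 2 ('A'): step: R->7, L=0; A->plug->A->R->G->L->B->refl->C->L'->C->R'->F->plug->F
Char 3 ('F'): step: R->0, L->1 (L advanced); F->plug->F->R->H->L->C->refl->B->L'->B->R'->E->plug->H
Char 4 ('E'): step: R->1, L=1; E->plug->H->R->C->L->G->refl->H->L'->A->R'->D->plug->C
Char 5 ('B'): step: R->2, L=1; B->plug->B->R->C->L->G->refl->H->L'->A->R'->E->plug->H
Char 6 ('D'): step: R->3, L=1; D->plug->C->R->E->L->F->refl->A->L'->F->R'->G->plug->G
Char 7 ('E'): step: R->4, L=1; E->plug->H->R->A->L->H->refl->G->L'->C->R'->G->plug->G
Char 8 ('H'): step: R->5, L=1; H->plug->E->R->D->L->E->refl->D->L'->G->R'->D->plug->C
Char 9 ('G'): step: R->6, L=1; G->plug->G->R->D->L->E->refl->D->L'->G->R'->F->plug->F
Char 10 ('E'): step: R->7, L=1; E->plug->H->R->D->L->E->refl->D->L'->G->R'->A->plug->A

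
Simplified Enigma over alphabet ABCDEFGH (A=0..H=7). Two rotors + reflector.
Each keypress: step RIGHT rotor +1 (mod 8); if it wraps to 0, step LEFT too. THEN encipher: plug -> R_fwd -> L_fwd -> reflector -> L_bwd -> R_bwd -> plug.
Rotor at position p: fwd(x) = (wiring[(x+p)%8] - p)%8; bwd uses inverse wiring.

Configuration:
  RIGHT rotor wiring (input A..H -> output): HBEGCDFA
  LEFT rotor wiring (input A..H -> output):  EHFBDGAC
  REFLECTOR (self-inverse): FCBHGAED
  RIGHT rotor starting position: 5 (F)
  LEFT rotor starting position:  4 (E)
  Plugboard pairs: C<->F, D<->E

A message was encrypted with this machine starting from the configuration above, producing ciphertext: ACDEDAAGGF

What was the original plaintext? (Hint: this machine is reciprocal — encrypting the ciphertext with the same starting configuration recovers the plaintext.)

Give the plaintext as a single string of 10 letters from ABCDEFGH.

Answer: GFGBEHBFCE

Derivation:
Char 1 ('A'): step: R->6, L=4; A->plug->A->R->H->L->F->refl->A->L'->E->R'->G->plug->G
Char 2 ('C'): step: R->7, L=4; C->plug->F->R->D->L->G->refl->E->L'->C->R'->C->plug->F
Char 3 ('D'): step: R->0, L->5 (L advanced); D->plug->E->R->C->L->F->refl->A->L'->F->R'->G->plug->G
Char 4 ('E'): step: R->1, L=5; E->plug->D->R->B->L->D->refl->H->L'->D->R'->B->plug->B
Char 5 ('D'): step: R->2, L=5; D->plug->E->R->D->L->H->refl->D->L'->B->R'->D->plug->E
Char 6 ('A'): step: R->3, L=5; A->plug->A->R->D->L->H->refl->D->L'->B->R'->H->plug->H
Char 7 ('A'): step: R->4, L=5; A->plug->A->R->G->L->E->refl->G->L'->H->R'->B->plug->B
Char 8 ('G'): step: R->5, L=5; G->plug->G->R->B->L->D->refl->H->L'->D->R'->C->plug->F
Char 9 ('G'): step: R->6, L=5; G->plug->G->R->E->L->C->refl->B->L'->A->R'->F->plug->C
Char 10 ('F'): step: R->7, L=5; F->plug->C->R->C->L->F->refl->A->L'->F->R'->D->plug->E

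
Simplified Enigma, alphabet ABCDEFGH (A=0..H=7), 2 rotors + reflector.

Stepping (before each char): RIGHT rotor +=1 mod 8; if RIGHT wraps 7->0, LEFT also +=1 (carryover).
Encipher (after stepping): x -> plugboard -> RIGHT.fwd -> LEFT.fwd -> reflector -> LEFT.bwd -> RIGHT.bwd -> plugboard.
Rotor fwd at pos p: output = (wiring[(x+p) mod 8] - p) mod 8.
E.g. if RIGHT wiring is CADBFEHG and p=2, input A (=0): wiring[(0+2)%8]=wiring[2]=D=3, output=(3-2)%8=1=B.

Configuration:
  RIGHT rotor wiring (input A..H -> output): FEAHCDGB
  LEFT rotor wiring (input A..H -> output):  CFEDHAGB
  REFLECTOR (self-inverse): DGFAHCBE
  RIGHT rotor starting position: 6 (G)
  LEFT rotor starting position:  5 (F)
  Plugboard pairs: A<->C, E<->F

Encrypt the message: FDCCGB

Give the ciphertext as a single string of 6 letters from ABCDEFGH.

Answer: GCFFAD

Derivation:
Char 1 ('F'): step: R->7, L=5; F->plug->E->R->A->L->D->refl->A->L'->E->R'->G->plug->G
Char 2 ('D'): step: R->0, L->6 (L advanced); D->plug->D->R->H->L->C->refl->F->L'->F->R'->A->plug->C
Char 3 ('C'): step: R->1, L=6; C->plug->A->R->D->L->H->refl->E->L'->C->R'->E->plug->F
Char 4 ('C'): step: R->2, L=6; C->plug->A->R->G->L->B->refl->G->L'->E->R'->E->plug->F
Char 5 ('G'): step: R->3, L=6; G->plug->G->R->B->L->D->refl->A->L'->A->R'->C->plug->A
Char 6 ('B'): step: R->4, L=6; B->plug->B->R->H->L->C->refl->F->L'->F->R'->D->plug->D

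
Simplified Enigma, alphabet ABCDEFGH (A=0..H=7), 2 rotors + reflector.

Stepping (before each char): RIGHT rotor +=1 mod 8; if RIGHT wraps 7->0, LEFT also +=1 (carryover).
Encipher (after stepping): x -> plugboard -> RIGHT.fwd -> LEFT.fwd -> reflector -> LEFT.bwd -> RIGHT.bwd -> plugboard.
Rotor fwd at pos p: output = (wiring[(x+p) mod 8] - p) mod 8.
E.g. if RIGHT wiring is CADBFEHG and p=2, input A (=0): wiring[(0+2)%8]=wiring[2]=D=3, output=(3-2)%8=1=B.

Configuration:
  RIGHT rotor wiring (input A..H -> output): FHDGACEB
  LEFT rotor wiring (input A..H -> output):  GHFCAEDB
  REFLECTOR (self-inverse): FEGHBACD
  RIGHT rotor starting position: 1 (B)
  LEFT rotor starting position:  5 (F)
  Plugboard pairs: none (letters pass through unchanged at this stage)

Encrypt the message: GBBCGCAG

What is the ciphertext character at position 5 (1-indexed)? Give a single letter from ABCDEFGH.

Char 1 ('G'): step: R->2, L=5; G->plug->G->R->D->L->B->refl->E->L'->C->R'->E->plug->E
Char 2 ('B'): step: R->3, L=5; B->plug->B->R->F->L->A->refl->F->L'->G->R'->E->plug->E
Char 3 ('B'): step: R->4, L=5; B->plug->B->R->G->L->F->refl->A->L'->F->R'->D->plug->D
Char 4 ('C'): step: R->5, L=5; C->plug->C->R->E->L->C->refl->G->L'->B->R'->G->plug->G
Char 5 ('G'): step: R->6, L=5; G->plug->G->R->C->L->E->refl->B->L'->D->R'->B->plug->B

B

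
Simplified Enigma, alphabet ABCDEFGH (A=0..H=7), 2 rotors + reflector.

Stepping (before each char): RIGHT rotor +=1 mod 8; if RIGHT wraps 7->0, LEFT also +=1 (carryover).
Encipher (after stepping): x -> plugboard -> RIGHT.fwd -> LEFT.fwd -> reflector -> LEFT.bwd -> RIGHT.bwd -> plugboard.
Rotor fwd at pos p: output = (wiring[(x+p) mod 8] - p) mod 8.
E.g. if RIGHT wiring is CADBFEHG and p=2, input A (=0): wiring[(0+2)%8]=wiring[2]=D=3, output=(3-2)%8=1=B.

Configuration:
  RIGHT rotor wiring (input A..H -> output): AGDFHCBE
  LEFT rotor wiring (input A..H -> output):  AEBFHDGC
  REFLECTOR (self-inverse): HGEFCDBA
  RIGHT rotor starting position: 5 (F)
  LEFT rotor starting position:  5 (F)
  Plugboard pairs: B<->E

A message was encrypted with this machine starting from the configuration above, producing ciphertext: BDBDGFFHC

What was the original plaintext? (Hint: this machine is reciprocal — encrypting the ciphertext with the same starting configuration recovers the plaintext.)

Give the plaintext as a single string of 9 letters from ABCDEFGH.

Char 1 ('B'): step: R->6, L=5; B->plug->E->R->F->L->E->refl->C->L'->H->R'->F->plug->F
Char 2 ('D'): step: R->7, L=5; D->plug->D->R->E->L->H->refl->A->L'->G->R'->E->plug->B
Char 3 ('B'): step: R->0, L->6 (L advanced); B->plug->E->R->H->L->F->refl->D->L'->E->R'->H->plug->H
Char 4 ('D'): step: R->1, L=6; D->plug->D->R->G->L->B->refl->G->L'->D->R'->G->plug->G
Char 5 ('G'): step: R->2, L=6; G->plug->G->R->G->L->B->refl->G->L'->D->R'->B->plug->E
Char 6 ('F'): step: R->3, L=6; F->plug->F->R->F->L->H->refl->A->L'->A->R'->H->plug->H
Char 7 ('F'): step: R->4, L=6; F->plug->F->R->C->L->C->refl->E->L'->B->R'->H->plug->H
Char 8 ('H'): step: R->5, L=6; H->plug->H->R->C->L->C->refl->E->L'->B->R'->E->plug->B
Char 9 ('C'): step: R->6, L=6; C->plug->C->R->C->L->C->refl->E->L'->B->R'->G->plug->G

Answer: FBHGEHHBG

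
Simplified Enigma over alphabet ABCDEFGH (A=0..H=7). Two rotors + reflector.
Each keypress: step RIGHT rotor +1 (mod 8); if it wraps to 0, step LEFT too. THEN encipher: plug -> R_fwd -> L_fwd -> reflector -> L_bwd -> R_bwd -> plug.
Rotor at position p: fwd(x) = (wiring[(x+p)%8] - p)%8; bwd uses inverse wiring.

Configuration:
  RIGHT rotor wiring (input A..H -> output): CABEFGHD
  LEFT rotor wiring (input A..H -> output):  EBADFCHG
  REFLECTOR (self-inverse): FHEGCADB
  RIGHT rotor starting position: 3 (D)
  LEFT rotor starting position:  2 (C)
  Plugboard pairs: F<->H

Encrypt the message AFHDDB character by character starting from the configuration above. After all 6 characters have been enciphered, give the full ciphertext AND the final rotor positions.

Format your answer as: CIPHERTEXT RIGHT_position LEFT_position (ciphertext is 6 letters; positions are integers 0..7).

Char 1 ('A'): step: R->4, L=2; A->plug->A->R->B->L->B->refl->H->L'->H->R'->D->plug->D
Char 2 ('F'): step: R->5, L=2; F->plug->H->R->A->L->G->refl->D->L'->C->R'->B->plug->B
Char 3 ('H'): step: R->6, L=2; H->plug->F->R->G->L->C->refl->E->L'->F->R'->B->plug->B
Char 4 ('D'): step: R->7, L=2; D->plug->D->R->C->L->D->refl->G->L'->A->R'->H->plug->F
Char 5 ('D'): step: R->0, L->3 (L advanced); D->plug->D->R->E->L->D->refl->G->L'->G->R'->F->plug->H
Char 6 ('B'): step: R->1, L=3; B->plug->B->R->A->L->A->refl->F->L'->H->R'->A->plug->A
Final: ciphertext=DBBFHA, RIGHT=1, LEFT=3

Answer: DBBFHA 1 3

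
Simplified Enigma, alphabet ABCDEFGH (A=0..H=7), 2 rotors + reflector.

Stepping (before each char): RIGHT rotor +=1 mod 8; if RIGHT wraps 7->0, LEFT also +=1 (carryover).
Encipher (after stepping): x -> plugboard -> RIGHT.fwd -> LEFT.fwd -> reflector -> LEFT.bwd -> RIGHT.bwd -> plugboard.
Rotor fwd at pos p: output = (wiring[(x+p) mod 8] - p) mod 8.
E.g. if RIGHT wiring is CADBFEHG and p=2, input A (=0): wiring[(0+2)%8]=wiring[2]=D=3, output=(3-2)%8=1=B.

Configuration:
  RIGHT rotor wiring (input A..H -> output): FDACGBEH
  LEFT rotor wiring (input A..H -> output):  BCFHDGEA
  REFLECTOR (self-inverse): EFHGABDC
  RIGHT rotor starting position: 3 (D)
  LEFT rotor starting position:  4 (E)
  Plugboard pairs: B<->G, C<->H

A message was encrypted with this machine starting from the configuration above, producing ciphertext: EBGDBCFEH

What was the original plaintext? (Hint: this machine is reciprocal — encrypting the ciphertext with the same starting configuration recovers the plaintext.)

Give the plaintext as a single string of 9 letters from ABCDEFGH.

Char 1 ('E'): step: R->4, L=4; E->plug->E->R->B->L->C->refl->H->L'->A->R'->C->plug->H
Char 2 ('B'): step: R->5, L=4; B->plug->G->R->F->L->G->refl->D->L'->H->R'->B->plug->G
Char 3 ('G'): step: R->6, L=4; G->plug->B->R->B->L->C->refl->H->L'->A->R'->G->plug->B
Char 4 ('D'): step: R->7, L=4; D->plug->D->R->B->L->C->refl->H->L'->A->R'->A->plug->A
Char 5 ('B'): step: R->0, L->5 (L advanced); B->plug->G->R->E->L->F->refl->B->L'->A->R'->C->plug->H
Char 6 ('C'): step: R->1, L=5; C->plug->H->R->E->L->F->refl->B->L'->A->R'->E->plug->E
Char 7 ('F'): step: R->2, L=5; F->plug->F->R->F->L->A->refl->E->L'->D->R'->G->plug->B
Char 8 ('E'): step: R->3, L=5; E->plug->E->R->E->L->F->refl->B->L'->A->R'->G->plug->B
Char 9 ('H'): step: R->4, L=5; H->plug->C->R->A->L->B->refl->F->L'->E->R'->G->plug->B

Answer: HGBAHEBBB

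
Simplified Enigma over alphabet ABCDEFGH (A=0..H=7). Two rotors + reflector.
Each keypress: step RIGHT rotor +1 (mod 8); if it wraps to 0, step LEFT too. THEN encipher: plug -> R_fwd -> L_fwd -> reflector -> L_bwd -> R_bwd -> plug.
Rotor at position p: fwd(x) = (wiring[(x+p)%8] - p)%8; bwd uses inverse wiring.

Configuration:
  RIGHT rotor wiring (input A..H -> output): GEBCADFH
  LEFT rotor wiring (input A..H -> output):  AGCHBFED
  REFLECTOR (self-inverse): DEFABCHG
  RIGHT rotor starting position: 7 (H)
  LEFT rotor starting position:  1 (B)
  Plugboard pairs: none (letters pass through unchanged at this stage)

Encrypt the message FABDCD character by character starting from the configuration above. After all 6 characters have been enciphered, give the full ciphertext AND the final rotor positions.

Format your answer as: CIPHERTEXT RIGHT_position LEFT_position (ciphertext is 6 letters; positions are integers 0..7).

Answer: EBEHAF 5 2

Derivation:
Char 1 ('F'): step: R->0, L->2 (L advanced); F->plug->F->R->D->L->D->refl->A->L'->A->R'->E->plug->E
Char 2 ('A'): step: R->1, L=2; A->plug->A->R->D->L->D->refl->A->L'->A->R'->B->plug->B
Char 3 ('B'): step: R->2, L=2; B->plug->B->R->A->L->A->refl->D->L'->D->R'->E->plug->E
Char 4 ('D'): step: R->3, L=2; D->plug->D->R->C->L->H->refl->G->L'->G->R'->H->plug->H
Char 5 ('C'): step: R->4, L=2; C->plug->C->R->B->L->F->refl->C->L'->E->R'->A->plug->A
Char 6 ('D'): step: R->5, L=2; D->plug->D->R->B->L->F->refl->C->L'->E->R'->F->plug->F
Final: ciphertext=EBEHAF, RIGHT=5, LEFT=2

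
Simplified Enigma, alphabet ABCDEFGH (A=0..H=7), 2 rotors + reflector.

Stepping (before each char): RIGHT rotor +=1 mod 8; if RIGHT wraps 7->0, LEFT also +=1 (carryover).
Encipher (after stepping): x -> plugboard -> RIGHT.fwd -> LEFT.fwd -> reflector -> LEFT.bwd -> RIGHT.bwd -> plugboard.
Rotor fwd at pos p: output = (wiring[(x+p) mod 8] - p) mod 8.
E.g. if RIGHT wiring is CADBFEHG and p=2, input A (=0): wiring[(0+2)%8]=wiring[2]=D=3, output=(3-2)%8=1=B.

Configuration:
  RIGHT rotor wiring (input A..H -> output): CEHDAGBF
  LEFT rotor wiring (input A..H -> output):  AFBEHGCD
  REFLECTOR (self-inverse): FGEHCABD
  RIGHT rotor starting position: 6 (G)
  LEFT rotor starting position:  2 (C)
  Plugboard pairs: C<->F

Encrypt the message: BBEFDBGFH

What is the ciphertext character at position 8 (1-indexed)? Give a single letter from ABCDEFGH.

Char 1 ('B'): step: R->7, L=2; B->plug->B->R->D->L->E->refl->C->L'->B->R'->F->plug->C
Char 2 ('B'): step: R->0, L->3 (L advanced); B->plug->B->R->E->L->A->refl->F->L'->F->R'->H->plug->H
Char 3 ('E'): step: R->1, L=3; E->plug->E->R->F->L->F->refl->A->L'->E->R'->G->plug->G
Char 4 ('F'): step: R->2, L=3; F->plug->C->R->G->L->C->refl->E->L'->B->R'->B->plug->B
Char 5 ('D'): step: R->3, L=3; D->plug->D->R->G->L->C->refl->E->L'->B->R'->G->plug->G
Char 6 ('B'): step: R->4, L=3; B->plug->B->R->C->L->D->refl->H->L'->D->R'->G->plug->G
Char 7 ('G'): step: R->5, L=3; G->plug->G->R->G->L->C->refl->E->L'->B->R'->A->plug->A
Char 8 ('F'): step: R->6, L=3; F->plug->C->R->E->L->A->refl->F->L'->F->R'->F->plug->C

C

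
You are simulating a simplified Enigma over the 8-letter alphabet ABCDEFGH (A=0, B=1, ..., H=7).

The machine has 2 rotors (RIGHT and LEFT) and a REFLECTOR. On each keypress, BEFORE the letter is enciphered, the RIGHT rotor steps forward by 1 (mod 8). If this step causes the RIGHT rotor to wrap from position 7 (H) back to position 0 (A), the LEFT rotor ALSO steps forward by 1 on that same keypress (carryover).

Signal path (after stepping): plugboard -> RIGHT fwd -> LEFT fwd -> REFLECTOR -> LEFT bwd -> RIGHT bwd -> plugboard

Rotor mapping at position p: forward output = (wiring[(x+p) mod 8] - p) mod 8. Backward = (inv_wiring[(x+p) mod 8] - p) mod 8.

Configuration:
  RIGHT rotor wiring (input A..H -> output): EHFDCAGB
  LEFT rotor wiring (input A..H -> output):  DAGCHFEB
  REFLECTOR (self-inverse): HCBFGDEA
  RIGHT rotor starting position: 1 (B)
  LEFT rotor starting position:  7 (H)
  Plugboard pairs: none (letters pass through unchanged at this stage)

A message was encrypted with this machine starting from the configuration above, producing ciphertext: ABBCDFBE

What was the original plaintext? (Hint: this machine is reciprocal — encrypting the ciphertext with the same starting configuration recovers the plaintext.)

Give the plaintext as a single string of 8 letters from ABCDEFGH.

Answer: HGHDCBDH

Derivation:
Char 1 ('A'): step: R->2, L=7; A->plug->A->R->D->L->H->refl->A->L'->F->R'->H->plug->H
Char 2 ('B'): step: R->3, L=7; B->plug->B->R->H->L->F->refl->D->L'->E->R'->G->plug->G
Char 3 ('B'): step: R->4, L=7; B->plug->B->R->E->L->D->refl->F->L'->H->R'->H->plug->H
Char 4 ('C'): step: R->5, L=7; C->plug->C->R->E->L->D->refl->F->L'->H->R'->D->plug->D
Char 5 ('D'): step: R->6, L=7; D->plug->D->R->B->L->E->refl->G->L'->G->R'->C->plug->C
Char 6 ('F'): step: R->7, L=7; F->plug->F->R->D->L->H->refl->A->L'->F->R'->B->plug->B
Char 7 ('B'): step: R->0, L->0 (L advanced); B->plug->B->R->H->L->B->refl->C->L'->D->R'->D->plug->D
Char 8 ('E'): step: R->1, L=0; E->plug->E->R->H->L->B->refl->C->L'->D->R'->H->plug->H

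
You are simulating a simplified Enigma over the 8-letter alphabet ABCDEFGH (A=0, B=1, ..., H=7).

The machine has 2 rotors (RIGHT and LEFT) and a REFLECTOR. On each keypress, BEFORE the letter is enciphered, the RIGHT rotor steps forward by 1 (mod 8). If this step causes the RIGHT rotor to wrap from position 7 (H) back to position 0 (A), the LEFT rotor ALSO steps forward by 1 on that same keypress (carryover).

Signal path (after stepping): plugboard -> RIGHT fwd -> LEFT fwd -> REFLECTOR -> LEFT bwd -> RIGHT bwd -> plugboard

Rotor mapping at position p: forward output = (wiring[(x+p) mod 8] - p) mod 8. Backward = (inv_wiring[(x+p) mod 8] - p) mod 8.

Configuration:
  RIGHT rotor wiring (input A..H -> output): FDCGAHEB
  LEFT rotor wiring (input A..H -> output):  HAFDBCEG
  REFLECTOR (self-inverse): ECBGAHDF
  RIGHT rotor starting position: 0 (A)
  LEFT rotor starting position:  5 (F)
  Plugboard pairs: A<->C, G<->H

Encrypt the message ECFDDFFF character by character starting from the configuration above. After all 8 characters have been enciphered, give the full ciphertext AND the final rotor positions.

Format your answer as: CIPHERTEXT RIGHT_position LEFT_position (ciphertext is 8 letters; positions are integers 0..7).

Char 1 ('E'): step: R->1, L=5; E->plug->E->R->G->L->G->refl->D->L'->E->R'->H->plug->G
Char 2 ('C'): step: R->2, L=5; C->plug->A->R->A->L->F->refl->H->L'->B->R'->H->plug->G
Char 3 ('F'): step: R->3, L=5; F->plug->F->R->C->L->B->refl->C->L'->D->R'->A->plug->C
Char 4 ('D'): step: R->4, L=5; D->plug->D->R->F->L->A->refl->E->L'->H->R'->F->plug->F
Char 5 ('D'): step: R->5, L=5; D->plug->D->R->A->L->F->refl->H->L'->B->R'->G->plug->H
Char 6 ('F'): step: R->6, L=5; F->plug->F->R->A->L->F->refl->H->L'->B->R'->H->plug->G
Char 7 ('F'): step: R->7, L=5; F->plug->F->R->B->L->H->refl->F->L'->A->R'->G->plug->H
Char 8 ('F'): step: R->0, L->6 (L advanced); F->plug->F->R->H->L->E->refl->A->L'->B->R'->H->plug->G
Final: ciphertext=GGCFHGHG, RIGHT=0, LEFT=6

Answer: GGCFHGHG 0 6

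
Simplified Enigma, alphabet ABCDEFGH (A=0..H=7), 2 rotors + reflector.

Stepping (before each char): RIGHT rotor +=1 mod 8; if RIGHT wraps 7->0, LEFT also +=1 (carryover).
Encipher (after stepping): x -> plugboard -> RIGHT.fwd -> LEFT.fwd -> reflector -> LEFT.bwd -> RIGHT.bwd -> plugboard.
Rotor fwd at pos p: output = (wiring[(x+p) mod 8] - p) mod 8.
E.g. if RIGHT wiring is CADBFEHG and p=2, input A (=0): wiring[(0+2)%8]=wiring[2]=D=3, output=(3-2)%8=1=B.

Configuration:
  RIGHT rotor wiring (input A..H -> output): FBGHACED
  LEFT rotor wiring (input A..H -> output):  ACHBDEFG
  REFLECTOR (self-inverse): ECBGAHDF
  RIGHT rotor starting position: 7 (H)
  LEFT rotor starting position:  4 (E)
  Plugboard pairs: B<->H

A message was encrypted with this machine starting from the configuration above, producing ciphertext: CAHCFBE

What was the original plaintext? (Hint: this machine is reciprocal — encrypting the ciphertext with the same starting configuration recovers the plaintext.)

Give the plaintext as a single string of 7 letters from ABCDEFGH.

Answer: HBEBGHB

Derivation:
Char 1 ('C'): step: R->0, L->5 (L advanced); C->plug->C->R->G->L->E->refl->A->L'->B->R'->B->plug->H
Char 2 ('A'): step: R->1, L=5; A->plug->A->R->A->L->H->refl->F->L'->E->R'->H->plug->B
Char 3 ('H'): step: R->2, L=5; H->plug->B->R->F->L->C->refl->B->L'->C->R'->E->plug->E
Char 4 ('C'): step: R->3, L=5; C->plug->C->R->H->L->G->refl->D->L'->D->R'->H->plug->B
Char 5 ('F'): step: R->4, L=5; F->plug->F->R->F->L->C->refl->B->L'->C->R'->G->plug->G
Char 6 ('B'): step: R->5, L=5; B->plug->H->R->D->L->D->refl->G->L'->H->R'->B->plug->H
Char 7 ('E'): step: R->6, L=5; E->plug->E->R->A->L->H->refl->F->L'->E->R'->H->plug->B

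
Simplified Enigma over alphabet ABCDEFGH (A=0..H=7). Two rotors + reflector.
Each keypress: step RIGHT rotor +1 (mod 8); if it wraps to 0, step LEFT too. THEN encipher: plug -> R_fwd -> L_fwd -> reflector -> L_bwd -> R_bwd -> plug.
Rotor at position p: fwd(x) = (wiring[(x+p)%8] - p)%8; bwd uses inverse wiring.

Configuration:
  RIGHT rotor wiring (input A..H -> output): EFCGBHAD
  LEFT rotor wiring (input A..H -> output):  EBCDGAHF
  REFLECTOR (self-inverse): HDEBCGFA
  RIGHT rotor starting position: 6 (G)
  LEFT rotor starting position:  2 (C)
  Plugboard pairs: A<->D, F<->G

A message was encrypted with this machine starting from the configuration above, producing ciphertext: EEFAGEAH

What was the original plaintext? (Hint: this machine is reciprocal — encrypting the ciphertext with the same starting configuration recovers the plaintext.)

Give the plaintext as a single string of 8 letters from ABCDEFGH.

Char 1 ('E'): step: R->7, L=2; E->plug->E->R->H->L->H->refl->A->L'->A->R'->G->plug->F
Char 2 ('E'): step: R->0, L->3 (L advanced); E->plug->E->R->B->L->D->refl->B->L'->F->R'->B->plug->B
Char 3 ('F'): step: R->1, L=3; F->plug->G->R->C->L->F->refl->G->L'->G->R'->E->plug->E
Char 4 ('A'): step: R->2, L=3; A->plug->D->R->F->L->B->refl->D->L'->B->R'->F->plug->G
Char 5 ('G'): step: R->3, L=3; G->plug->F->R->B->L->D->refl->B->L'->F->R'->D->plug->A
Char 6 ('E'): step: R->4, L=3; E->plug->E->R->A->L->A->refl->H->L'->H->R'->D->plug->A
Char 7 ('A'): step: R->5, L=3; A->plug->D->R->H->L->H->refl->A->L'->A->R'->E->plug->E
Char 8 ('H'): step: R->6, L=3; H->plug->H->R->B->L->D->refl->B->L'->F->R'->B->plug->B

Answer: FBEGAAEB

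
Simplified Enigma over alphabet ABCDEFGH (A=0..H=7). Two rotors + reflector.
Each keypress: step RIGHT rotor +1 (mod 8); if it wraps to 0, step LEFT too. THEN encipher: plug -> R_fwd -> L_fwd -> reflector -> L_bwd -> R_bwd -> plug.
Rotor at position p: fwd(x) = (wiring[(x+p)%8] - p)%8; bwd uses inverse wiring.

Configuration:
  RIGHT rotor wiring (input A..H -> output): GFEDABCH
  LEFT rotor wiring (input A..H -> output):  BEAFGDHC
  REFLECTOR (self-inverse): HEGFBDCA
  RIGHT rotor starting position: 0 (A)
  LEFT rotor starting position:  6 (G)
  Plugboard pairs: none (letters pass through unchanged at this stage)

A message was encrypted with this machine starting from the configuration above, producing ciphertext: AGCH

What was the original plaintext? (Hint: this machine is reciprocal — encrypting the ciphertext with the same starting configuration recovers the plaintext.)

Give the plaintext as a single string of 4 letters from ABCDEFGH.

Answer: BHBE

Derivation:
Char 1 ('A'): step: R->1, L=6; A->plug->A->R->E->L->C->refl->G->L'->D->R'->B->plug->B
Char 2 ('G'): step: R->2, L=6; G->plug->G->R->E->L->C->refl->G->L'->D->R'->H->plug->H
Char 3 ('C'): step: R->3, L=6; C->plug->C->R->G->L->A->refl->H->L'->F->R'->B->plug->B
Char 4 ('H'): step: R->4, L=6; H->plug->H->R->H->L->F->refl->D->L'->C->R'->E->plug->E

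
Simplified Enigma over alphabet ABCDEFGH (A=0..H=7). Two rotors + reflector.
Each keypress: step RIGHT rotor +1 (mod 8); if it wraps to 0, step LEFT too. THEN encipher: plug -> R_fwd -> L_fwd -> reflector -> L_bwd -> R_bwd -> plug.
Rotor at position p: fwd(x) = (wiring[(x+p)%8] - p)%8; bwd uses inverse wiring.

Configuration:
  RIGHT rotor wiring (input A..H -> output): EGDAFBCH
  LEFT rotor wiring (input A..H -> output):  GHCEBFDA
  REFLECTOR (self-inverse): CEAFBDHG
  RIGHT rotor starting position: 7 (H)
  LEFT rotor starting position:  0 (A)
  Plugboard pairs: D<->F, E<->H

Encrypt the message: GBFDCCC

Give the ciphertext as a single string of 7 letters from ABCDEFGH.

Char 1 ('G'): step: R->0, L->1 (L advanced); G->plug->G->R->C->L->D->refl->F->L'->H->R'->H->plug->E
Char 2 ('B'): step: R->1, L=1; B->plug->B->R->C->L->D->refl->F->L'->H->R'->C->plug->C
Char 3 ('F'): step: R->2, L=1; F->plug->D->R->H->L->F->refl->D->L'->C->R'->G->plug->G
Char 4 ('D'): step: R->3, L=1; D->plug->F->R->B->L->B->refl->E->L'->E->R'->E->plug->H
Char 5 ('C'): step: R->4, L=1; C->plug->C->R->G->L->H->refl->G->L'->A->R'->E->plug->H
Char 6 ('C'): step: R->5, L=1; C->plug->C->R->C->L->D->refl->F->L'->H->R'->D->plug->F
Char 7 ('C'): step: R->6, L=1; C->plug->C->R->G->L->H->refl->G->L'->A->R'->D->plug->F

Answer: ECGHHFF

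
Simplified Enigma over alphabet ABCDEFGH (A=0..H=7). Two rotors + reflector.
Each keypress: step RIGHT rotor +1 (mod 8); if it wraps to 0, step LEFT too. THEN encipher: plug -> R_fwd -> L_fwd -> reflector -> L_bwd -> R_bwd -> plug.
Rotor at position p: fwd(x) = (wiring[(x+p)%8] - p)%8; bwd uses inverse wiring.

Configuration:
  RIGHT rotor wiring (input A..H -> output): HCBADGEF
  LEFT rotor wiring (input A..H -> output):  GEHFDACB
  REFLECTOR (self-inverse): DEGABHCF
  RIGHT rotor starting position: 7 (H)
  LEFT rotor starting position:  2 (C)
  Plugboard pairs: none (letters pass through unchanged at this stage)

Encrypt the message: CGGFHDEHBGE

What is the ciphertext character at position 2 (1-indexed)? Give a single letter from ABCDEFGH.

Char 1 ('C'): step: R->0, L->3 (L advanced); C->plug->C->R->B->L->A->refl->D->L'->F->R'->H->plug->H
Char 2 ('G'): step: R->1, L=3; G->plug->G->R->E->L->G->refl->C->L'->A->R'->B->plug->B

B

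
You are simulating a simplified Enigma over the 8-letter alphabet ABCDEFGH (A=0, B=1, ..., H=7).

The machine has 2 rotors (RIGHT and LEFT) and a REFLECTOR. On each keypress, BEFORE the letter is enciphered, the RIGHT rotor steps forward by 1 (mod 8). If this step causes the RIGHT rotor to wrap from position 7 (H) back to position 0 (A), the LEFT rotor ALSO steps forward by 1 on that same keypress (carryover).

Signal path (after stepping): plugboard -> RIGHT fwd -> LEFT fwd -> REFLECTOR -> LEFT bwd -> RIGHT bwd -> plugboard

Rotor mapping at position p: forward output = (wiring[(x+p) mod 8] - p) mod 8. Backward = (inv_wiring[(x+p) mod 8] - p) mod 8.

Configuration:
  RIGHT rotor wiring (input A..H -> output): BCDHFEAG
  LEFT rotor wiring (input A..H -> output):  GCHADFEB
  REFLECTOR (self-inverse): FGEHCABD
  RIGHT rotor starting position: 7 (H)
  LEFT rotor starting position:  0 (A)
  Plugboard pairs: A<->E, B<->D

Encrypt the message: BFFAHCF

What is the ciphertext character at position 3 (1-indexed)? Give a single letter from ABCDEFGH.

Char 1 ('B'): step: R->0, L->1 (L advanced); B->plug->D->R->H->L->F->refl->A->L'->G->R'->H->plug->H
Char 2 ('F'): step: R->1, L=1; F->plug->F->R->H->L->F->refl->A->L'->G->R'->C->plug->C
Char 3 ('F'): step: R->2, L=1; F->plug->F->R->E->L->E->refl->C->L'->D->R'->C->plug->C

C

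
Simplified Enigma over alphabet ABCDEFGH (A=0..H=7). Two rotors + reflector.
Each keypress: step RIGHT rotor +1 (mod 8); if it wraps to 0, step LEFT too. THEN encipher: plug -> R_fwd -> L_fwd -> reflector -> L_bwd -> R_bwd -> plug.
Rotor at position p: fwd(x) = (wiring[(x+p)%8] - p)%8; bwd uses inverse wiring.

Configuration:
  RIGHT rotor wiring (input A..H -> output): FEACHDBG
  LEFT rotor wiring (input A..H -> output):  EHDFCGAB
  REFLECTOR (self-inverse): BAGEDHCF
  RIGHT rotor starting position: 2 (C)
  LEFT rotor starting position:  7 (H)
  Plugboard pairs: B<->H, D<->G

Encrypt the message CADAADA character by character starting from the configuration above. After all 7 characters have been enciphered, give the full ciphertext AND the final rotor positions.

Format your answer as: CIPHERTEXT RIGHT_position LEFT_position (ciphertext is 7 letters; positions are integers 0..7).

Char 1 ('C'): step: R->3, L=7; C->plug->C->R->A->L->C->refl->G->L'->E->R'->B->plug->H
Char 2 ('A'): step: R->4, L=7; A->plug->A->R->D->L->E->refl->D->L'->F->R'->C->plug->C
Char 3 ('D'): step: R->5, L=7; D->plug->G->R->F->L->D->refl->E->L'->D->R'->F->plug->F
Char 4 ('A'): step: R->6, L=7; A->plug->A->R->D->L->E->refl->D->L'->F->R'->H->plug->B
Char 5 ('A'): step: R->7, L=7; A->plug->A->R->H->L->B->refl->A->L'->C->R'->H->plug->B
Char 6 ('D'): step: R->0, L->0 (L advanced); D->plug->G->R->B->L->H->refl->F->L'->D->R'->F->plug->F
Char 7 ('A'): step: R->1, L=0; A->plug->A->R->D->L->F->refl->H->L'->B->R'->C->plug->C
Final: ciphertext=HCFBBFC, RIGHT=1, LEFT=0

Answer: HCFBBFC 1 0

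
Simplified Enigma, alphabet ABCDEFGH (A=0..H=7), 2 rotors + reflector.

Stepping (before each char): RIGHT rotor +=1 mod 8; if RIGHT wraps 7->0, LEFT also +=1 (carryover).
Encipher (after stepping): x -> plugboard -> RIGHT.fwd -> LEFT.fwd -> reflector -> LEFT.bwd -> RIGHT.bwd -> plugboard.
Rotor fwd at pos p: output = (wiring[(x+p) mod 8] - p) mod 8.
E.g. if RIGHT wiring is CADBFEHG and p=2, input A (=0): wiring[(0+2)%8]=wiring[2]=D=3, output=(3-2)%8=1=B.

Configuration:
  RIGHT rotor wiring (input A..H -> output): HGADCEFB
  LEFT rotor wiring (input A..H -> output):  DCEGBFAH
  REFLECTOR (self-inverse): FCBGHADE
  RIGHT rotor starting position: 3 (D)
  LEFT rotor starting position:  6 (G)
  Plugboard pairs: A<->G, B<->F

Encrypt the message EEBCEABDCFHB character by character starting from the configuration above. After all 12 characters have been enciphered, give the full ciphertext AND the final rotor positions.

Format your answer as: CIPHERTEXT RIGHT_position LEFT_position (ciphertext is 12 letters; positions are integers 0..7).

Answer: HFEBFEAEABEF 7 7

Derivation:
Char 1 ('E'): step: R->4, L=6; E->plug->E->R->D->L->E->refl->H->L'->H->R'->H->plug->H
Char 2 ('E'): step: R->5, L=6; E->plug->E->R->B->L->B->refl->C->L'->A->R'->B->plug->F
Char 3 ('B'): step: R->6, L=6; B->plug->F->R->F->L->A->refl->F->L'->C->R'->E->plug->E
Char 4 ('C'): step: R->7, L=6; C->plug->C->R->H->L->H->refl->E->L'->D->R'->F->plug->B
Char 5 ('E'): step: R->0, L->7 (L advanced); E->plug->E->R->C->L->D->refl->G->L'->G->R'->B->plug->F
Char 6 ('A'): step: R->1, L=7; A->plug->G->R->A->L->A->refl->F->L'->D->R'->E->plug->E
Char 7 ('B'): step: R->2, L=7; B->plug->F->R->H->L->B->refl->C->L'->F->R'->G->plug->A
Char 8 ('D'): step: R->3, L=7; D->plug->D->R->C->L->D->refl->G->L'->G->R'->E->plug->E
Char 9 ('C'): step: R->4, L=7; C->plug->C->R->B->L->E->refl->H->L'->E->R'->G->plug->A
Char 10 ('F'): step: R->5, L=7; F->plug->B->R->A->L->A->refl->F->L'->D->R'->F->plug->B
Char 11 ('H'): step: R->6, L=7; H->plug->H->R->G->L->G->refl->D->L'->C->R'->E->plug->E
Char 12 ('B'): step: R->7, L=7; B->plug->F->R->D->L->F->refl->A->L'->A->R'->B->plug->F
Final: ciphertext=HFEBFEAEABEF, RIGHT=7, LEFT=7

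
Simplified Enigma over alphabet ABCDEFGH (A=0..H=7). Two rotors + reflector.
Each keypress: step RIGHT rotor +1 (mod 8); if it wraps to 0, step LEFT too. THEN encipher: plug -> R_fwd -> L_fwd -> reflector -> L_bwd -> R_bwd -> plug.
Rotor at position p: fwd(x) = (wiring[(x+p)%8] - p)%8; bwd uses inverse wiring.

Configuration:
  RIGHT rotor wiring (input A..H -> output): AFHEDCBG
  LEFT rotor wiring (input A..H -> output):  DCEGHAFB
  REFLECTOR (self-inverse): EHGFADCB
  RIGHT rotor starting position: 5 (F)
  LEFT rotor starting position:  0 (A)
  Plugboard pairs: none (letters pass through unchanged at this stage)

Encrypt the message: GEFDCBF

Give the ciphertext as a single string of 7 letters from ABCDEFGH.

Answer: CHGEBHD

Derivation:
Char 1 ('G'): step: R->6, L=0; G->plug->G->R->F->L->A->refl->E->L'->C->R'->C->plug->C
Char 2 ('E'): step: R->7, L=0; E->plug->E->R->F->L->A->refl->E->L'->C->R'->H->plug->H
Char 3 ('F'): step: R->0, L->1 (L advanced); F->plug->F->R->C->L->F->refl->D->L'->B->R'->G->plug->G
Char 4 ('D'): step: R->1, L=1; D->plug->D->R->C->L->F->refl->D->L'->B->R'->E->plug->E
Char 5 ('C'): step: R->2, L=1; C->plug->C->R->B->L->D->refl->F->L'->C->R'->B->plug->B
Char 6 ('B'): step: R->3, L=1; B->plug->B->R->A->L->B->refl->H->L'->E->R'->H->plug->H
Char 7 ('F'): step: R->4, L=1; F->plug->F->R->B->L->D->refl->F->L'->C->R'->D->plug->D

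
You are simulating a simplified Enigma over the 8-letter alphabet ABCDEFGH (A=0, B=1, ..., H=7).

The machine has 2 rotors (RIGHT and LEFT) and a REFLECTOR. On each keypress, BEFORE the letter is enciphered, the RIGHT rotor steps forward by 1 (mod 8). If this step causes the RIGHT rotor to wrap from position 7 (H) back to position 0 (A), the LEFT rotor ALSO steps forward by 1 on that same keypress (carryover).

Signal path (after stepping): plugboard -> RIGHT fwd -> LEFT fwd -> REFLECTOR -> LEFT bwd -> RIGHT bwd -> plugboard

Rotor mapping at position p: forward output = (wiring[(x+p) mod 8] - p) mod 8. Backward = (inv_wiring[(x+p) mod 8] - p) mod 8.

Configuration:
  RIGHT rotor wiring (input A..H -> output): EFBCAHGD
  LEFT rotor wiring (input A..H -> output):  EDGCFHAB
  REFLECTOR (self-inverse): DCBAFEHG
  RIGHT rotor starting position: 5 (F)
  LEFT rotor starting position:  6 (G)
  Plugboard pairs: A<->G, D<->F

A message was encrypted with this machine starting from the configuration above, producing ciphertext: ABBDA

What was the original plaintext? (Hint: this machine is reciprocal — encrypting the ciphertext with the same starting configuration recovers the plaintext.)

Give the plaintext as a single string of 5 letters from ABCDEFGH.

Answer: CEHHD

Derivation:
Char 1 ('A'): step: R->6, L=6; A->plug->G->R->C->L->G->refl->H->L'->G->R'->C->plug->C
Char 2 ('B'): step: R->7, L=6; B->plug->B->R->F->L->E->refl->F->L'->D->R'->E->plug->E
Char 3 ('B'): step: R->0, L->7 (L advanced); B->plug->B->R->F->L->G->refl->H->L'->D->R'->H->plug->H
Char 4 ('D'): step: R->1, L=7; D->plug->F->R->F->L->G->refl->H->L'->D->R'->H->plug->H
Char 5 ('A'): step: R->2, L=7; A->plug->G->R->C->L->E->refl->F->L'->B->R'->F->plug->D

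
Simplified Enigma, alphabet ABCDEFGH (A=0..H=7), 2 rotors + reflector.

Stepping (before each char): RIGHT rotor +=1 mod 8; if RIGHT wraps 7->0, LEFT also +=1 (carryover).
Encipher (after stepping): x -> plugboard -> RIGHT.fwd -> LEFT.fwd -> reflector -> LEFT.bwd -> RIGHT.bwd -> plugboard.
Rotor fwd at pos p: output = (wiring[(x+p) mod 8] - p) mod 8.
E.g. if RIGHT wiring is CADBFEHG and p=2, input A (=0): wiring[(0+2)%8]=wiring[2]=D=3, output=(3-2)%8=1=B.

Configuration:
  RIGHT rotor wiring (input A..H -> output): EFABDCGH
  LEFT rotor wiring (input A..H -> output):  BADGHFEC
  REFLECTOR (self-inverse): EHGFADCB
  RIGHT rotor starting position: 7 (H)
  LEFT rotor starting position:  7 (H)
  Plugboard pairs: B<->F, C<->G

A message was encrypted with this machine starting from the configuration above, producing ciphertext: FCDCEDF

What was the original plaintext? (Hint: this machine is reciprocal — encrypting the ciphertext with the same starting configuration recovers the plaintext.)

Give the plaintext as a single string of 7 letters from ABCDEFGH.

Char 1 ('F'): step: R->0, L->0 (L advanced); F->plug->B->R->F->L->F->refl->D->L'->C->R'->F->plug->B
Char 2 ('C'): step: R->1, L=0; C->plug->G->R->G->L->E->refl->A->L'->B->R'->E->plug->E
Char 3 ('D'): step: R->2, L=0; D->plug->D->R->A->L->B->refl->H->L'->E->R'->E->plug->E
Char 4 ('C'): step: R->3, L=0; C->plug->G->R->C->L->D->refl->F->L'->F->R'->H->plug->H
Char 5 ('E'): step: R->4, L=0; E->plug->E->R->A->L->B->refl->H->L'->E->R'->G->plug->C
Char 6 ('D'): step: R->5, L=0; D->plug->D->R->H->L->C->refl->G->L'->D->R'->F->plug->B
Char 7 ('F'): step: R->6, L=0; F->plug->B->R->B->L->A->refl->E->L'->G->R'->C->plug->G

Answer: BEEHCBG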